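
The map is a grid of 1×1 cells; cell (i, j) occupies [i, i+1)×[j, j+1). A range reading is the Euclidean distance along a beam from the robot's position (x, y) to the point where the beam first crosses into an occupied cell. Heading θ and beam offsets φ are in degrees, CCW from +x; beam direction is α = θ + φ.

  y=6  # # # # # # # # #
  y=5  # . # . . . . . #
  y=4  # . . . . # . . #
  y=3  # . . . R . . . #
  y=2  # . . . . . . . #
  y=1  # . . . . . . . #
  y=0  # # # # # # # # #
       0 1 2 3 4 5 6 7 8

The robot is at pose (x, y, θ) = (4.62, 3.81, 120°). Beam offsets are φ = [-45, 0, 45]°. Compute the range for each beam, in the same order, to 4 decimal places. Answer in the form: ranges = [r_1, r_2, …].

ranges = [2.2673, 2.5288, 3.7477]

beam 1: φ=-45°, α=75°
  cosα=0.2588 sinα=0.9659 | (4,3) | tMaxX 1.4682 tMaxY 0.1967 | tΔX 3.8637 tΔY 1.0353
    t=0.1967 [y] (4,4)
    t=1.2320 [y] (4,5)
    t=1.4682 [x] (5,5)
    t=2.2673 [y] (5,6) — stop
  → r_1 = 2.2673
beam 2: φ=0°, α=120°
  cosα=-0.5000 sinα=0.8660 | (4,3) | tMaxX 1.2400 tMaxY 0.2194 | tΔX 2.0000 tΔY 1.1547
    t=0.2194 [y] (4,4)
    t=1.2400 [x] (3,4)
    t=1.3741 [y] (3,5)
    t=2.5288 [y] (3,6) — stop
  → r_2 = 2.5288
beam 3: φ=45°, α=165°
  cosα=-0.9659 sinα=0.2588 | (4,3) | tMaxX 0.6419 tMaxY 0.7341 | tΔX 1.0353 tΔY 3.8637
    t=0.6419 [x] (3,3)
    t=0.7341 [y] (3,4)
    t=1.6771 [x] (2,4)
    t=2.7124 [x] (1,4)
    t=3.7477 [x] (0,4) — stop
  → r_3 = 3.7477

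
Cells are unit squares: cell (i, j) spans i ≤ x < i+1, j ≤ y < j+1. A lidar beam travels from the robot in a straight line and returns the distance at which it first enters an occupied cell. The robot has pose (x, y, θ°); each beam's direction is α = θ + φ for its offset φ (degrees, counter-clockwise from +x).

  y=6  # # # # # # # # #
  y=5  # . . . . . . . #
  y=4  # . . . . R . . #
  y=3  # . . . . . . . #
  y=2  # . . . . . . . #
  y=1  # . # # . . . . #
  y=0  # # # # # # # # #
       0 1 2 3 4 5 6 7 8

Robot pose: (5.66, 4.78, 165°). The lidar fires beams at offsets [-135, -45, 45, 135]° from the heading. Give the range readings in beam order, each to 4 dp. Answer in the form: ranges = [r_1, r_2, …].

beam 1: φ=-135°, α=30°
  cosα=0.8660 sinα=0.5000 | (5,4) | tMaxX 0.3926 tMaxY 0.4400 | tΔX 1.1547 tΔY 2.0000
    t=0.3926 [x] (6,4)
    t=0.4400 [y] (6,5)
    t=1.5473 [x] (7,5)
    t=2.4400 [y] (7,6) — stop
  → r_1 = 2.4400
beam 2: φ=-45°, α=120°
  cosα=-0.5000 sinα=0.8660 | (5,4) | tMaxX 1.3200 tMaxY 0.2540 | tΔX 2.0000 tΔY 1.1547
    t=0.2540 [y] (5,5)
    t=1.3200 [x] (4,5)
    t=1.4087 [y] (4,6) — stop
  → r_2 = 1.4087
beam 3: φ=45°, α=210°
  cosα=-0.8660 sinα=-0.5000 | (5,4) | tMaxX 0.7621 tMaxY 1.5600 | tΔX 1.1547 tΔY 2.0000
    t=0.7621 [x] (4,4)
    t=1.5600 [y] (4,3)
    t=1.9168 [x] (3,3)
    t=3.0715 [x] (2,3)
    t=3.5600 [y] (2,2)
    t=4.2262 [x] (1,2)
    t=5.3809 [x] (0,2) — stop
  → r_3 = 5.3809
beam 4: φ=135°, α=300°
  cosα=0.5000 sinα=-0.8660 | (5,4) | tMaxX 0.6800 tMaxY 0.9007 | tΔX 2.0000 tΔY 1.1547
    t=0.6800 [x] (6,4)
    t=0.9007 [y] (6,3)
    t=2.0554 [y] (6,2)
    t=2.6800 [x] (7,2)
    t=3.2101 [y] (7,1)
    t=4.3648 [y] (7,0) — stop
  → r_4 = 4.3648

ranges = [2.4400, 1.4087, 5.3809, 4.3648]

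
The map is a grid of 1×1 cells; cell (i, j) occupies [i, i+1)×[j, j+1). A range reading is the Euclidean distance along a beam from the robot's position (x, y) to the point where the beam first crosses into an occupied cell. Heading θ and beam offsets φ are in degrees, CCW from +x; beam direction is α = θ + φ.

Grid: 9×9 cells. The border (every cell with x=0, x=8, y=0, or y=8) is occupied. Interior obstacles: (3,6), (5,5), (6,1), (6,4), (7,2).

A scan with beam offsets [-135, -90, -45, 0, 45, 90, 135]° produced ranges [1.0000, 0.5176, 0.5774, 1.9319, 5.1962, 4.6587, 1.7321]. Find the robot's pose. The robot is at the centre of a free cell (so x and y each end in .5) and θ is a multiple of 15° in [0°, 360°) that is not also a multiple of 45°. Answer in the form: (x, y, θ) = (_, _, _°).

(x, y, θ) = (1.5, 5.5, 255°)

The pose lattice has 44·16 = 704 candidates. Test each by forward raycasting.
  (3.5, 4.5, 210°): beam 1 = 1.5529 ≠ 1.0000 ✗
  (5.5, 4.5, 300°): beam 1 = 4.6587 ≠ 1.0000 ✗
  (7.5, 3.5, 150°): beam 1 = 0.5176 ≠ 1.0000 ✗
  (1.5, 4.5, 255°): beam 5 = 4.0415 ≠ 5.1962 ✗
  …
  (1.5, 5.5, 255°): r_1=1.0000, r_2=0.5176, r_3=0.5774, r_4=1.9319, r_5=5.1962, r_6=4.6587, r_7=1.7321 — all match ✓
Unique over the lattice → pose = (1.5, 5.5, 255°).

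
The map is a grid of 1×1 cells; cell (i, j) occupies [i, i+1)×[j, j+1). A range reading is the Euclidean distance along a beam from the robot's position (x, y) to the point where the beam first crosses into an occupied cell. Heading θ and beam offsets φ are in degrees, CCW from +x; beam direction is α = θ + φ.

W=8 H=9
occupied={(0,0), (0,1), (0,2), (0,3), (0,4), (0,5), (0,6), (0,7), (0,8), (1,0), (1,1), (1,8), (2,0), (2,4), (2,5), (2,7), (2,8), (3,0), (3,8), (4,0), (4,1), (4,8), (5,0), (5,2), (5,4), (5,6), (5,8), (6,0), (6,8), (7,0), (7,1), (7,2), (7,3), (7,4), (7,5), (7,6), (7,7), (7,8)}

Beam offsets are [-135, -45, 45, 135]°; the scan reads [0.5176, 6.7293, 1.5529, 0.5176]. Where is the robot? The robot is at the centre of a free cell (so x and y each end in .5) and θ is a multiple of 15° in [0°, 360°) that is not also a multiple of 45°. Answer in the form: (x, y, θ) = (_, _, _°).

The pose lattice has 34·16 = 544 candidates. Test each by forward raycasting.
  (3.5, 7.5, 105°): beam 1 = 1.7321 ≠ 0.5176 ✗
  (1.5, 4.5, 120°): beam 2 = 2.5882 ≠ 6.7293 ✗
  (6.5, 1.5, 195°): beam 1 = 1.0000 ≠ 0.5176 ✗
  (6.5, 2.5, 150°): beam 2 = 1.9319 ≠ 6.7293 ✗
  (1.5, 6.5, 30°): beam 1 = 1.9319 ≠ 0.5176 ✗
  …
  (3.5, 1.5, 120°): r_1=0.5176, r_2=6.7293, r_3=1.5529, r_4=0.5176 — all match ✓
Only this pose fits every beam.

(x, y, θ) = (3.5, 1.5, 120°)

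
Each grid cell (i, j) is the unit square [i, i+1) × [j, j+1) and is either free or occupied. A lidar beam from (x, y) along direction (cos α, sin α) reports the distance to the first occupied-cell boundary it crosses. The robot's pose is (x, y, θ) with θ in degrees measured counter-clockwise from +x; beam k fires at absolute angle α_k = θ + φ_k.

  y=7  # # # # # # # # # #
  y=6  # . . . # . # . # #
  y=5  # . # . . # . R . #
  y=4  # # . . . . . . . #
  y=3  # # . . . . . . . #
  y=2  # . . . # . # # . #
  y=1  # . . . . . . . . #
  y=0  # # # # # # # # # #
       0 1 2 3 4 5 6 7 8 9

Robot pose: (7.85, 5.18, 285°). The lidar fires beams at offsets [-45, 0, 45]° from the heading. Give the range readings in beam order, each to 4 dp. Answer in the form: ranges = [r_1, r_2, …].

beam 1: φ=-45°, α=240°
  d=(-0.5000,-0.8660)  start (7,5)  tX=1.7000 tY=0.2078  stride 1/|dx|=2.0000 1/|dy|=1.1547
    cross y-line → (7,4), t=0.2078
    cross y-line → (7,3), t=1.3625
    cross x-line → (6,3), t=1.7000
    cross y-line → (6,2), t=2.5172 (wall)
  → r_1 = 2.5172
beam 2: φ=0°, α=285°
  d=(0.2588,-0.9659)  start (7,5)  tX=0.5796 tY=0.1863  stride 1/|dx|=3.8637 1/|dy|=1.0353
    cross y-line → (7,4), t=0.1863
    cross x-line → (8,4), t=0.5796
    cross y-line → (8,3), t=1.2216
    cross y-line → (8,2), t=2.2569
    cross y-line → (8,1), t=3.2922
    cross y-line → (8,0), t=4.3275 (wall)
  → r_2 = 4.3275
beam 3: φ=45°, α=330°
  d=(0.8660,-0.5000)  start (7,5)  tX=0.1732 tY=0.3600  stride 1/|dx|=1.1547 1/|dy|=2.0000
    cross x-line → (8,5), t=0.1732
    cross y-line → (8,4), t=0.3600
    cross x-line → (9,4), t=1.3279 (wall)
  → r_3 = 1.3279

ranges = [2.5172, 4.3275, 1.3279]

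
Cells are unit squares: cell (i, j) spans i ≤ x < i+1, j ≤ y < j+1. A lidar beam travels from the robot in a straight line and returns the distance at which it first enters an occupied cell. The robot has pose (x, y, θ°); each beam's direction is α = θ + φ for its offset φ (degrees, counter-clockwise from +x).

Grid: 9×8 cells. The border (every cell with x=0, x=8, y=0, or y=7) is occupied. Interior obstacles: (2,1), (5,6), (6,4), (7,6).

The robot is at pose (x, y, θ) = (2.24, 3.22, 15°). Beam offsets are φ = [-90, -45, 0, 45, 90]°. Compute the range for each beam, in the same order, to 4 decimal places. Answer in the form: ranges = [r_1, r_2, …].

ranges = [1.2630, 4.4400, 3.8926, 4.3648, 3.9133]

beam 1: φ=-90°, α=285°
  dir = (cos 285°, sin 285°) = (0.2588, -0.9659); from cell (2,3)
  next x-line at t=2.9364, next y-line at t=0.2278; Δt_x=3.8637, Δt_y=1.0353
    y: enter (2,2) at t=0.2278
    y: enter (2,1) at t=1.2630 ← occupied
  → r_1 = 1.2630
beam 2: φ=-45°, α=330°
  dir = (cos 330°, sin 330°) = (0.8660, -0.5000); from cell (2,3)
  next x-line at t=0.8776, next y-line at t=0.4400; Δt_x=1.1547, Δt_y=2.0000
    y: enter (2,2) at t=0.4400
    x: enter (3,2) at t=0.8776
    x: enter (4,2) at t=2.0323
    y: enter (4,1) at t=2.4400
    x: enter (5,1) at t=3.1870
    x: enter (6,1) at t=4.3417
    y: enter (6,0) at t=4.4400 ← occupied
  → r_2 = 4.4400
beam 3: φ=0°, α=15°
  dir = (cos 15°, sin 15°) = (0.9659, 0.2588); from cell (2,3)
  next x-line at t=0.7868, next y-line at t=3.0137; Δt_x=1.0353, Δt_y=3.8637
    x: enter (3,3) at t=0.7868
    x: enter (4,3) at t=1.8221
    x: enter (5,3) at t=2.8574
    y: enter (5,4) at t=3.0137
    x: enter (6,4) at t=3.8926 ← occupied
  → r_3 = 3.8926
beam 4: φ=45°, α=60°
  dir = (cos 60°, sin 60°) = (0.5000, 0.8660); from cell (2,3)
  next x-line at t=1.5200, next y-line at t=0.9007; Δt_x=2.0000, Δt_y=1.1547
    y: enter (2,4) at t=0.9007
    x: enter (3,4) at t=1.5200
    y: enter (3,5) at t=2.0554
    y: enter (3,6) at t=3.2101
    x: enter (4,6) at t=3.5200
    y: enter (4,7) at t=4.3648 ← occupied
  → r_4 = 4.3648
beam 5: φ=90°, α=105°
  dir = (cos 105°, sin 105°) = (-0.2588, 0.9659); from cell (2,3)
  next x-line at t=0.9273, next y-line at t=0.8075; Δt_x=3.8637, Δt_y=1.0353
    y: enter (2,4) at t=0.8075
    x: enter (1,4) at t=0.9273
    y: enter (1,5) at t=1.8428
    y: enter (1,6) at t=2.8781
    y: enter (1,7) at t=3.9133 ← occupied
  → r_5 = 3.9133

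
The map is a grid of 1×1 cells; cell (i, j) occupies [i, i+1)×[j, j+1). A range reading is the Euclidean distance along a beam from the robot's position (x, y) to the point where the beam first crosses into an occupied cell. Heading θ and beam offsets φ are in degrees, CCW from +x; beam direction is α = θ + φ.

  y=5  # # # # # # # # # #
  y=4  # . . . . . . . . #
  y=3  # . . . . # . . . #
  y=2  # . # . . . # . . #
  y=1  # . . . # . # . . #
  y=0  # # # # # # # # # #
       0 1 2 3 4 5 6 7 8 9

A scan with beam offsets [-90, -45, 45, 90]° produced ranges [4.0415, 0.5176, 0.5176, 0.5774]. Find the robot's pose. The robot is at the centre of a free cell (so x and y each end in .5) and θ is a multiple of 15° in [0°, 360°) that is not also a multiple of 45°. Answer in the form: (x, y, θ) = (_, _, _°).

(x, y, θ) = (5.5, 1.5, 210°)

The pose lattice has 27·16 = 432 candidates. Test each by forward raycasting.
  (4.5, 3.5, 300°): beam 1 = 1.7321 ≠ 4.0415 ✗
  (7.5, 4.5, 150°): beam 1 = 0.5774 ≠ 4.0415 ✗
  (5.5, 2.5, 255°): beam 1 = 4.6587 ≠ 4.0415 ✗
  …
  (5.5, 1.5, 210°): r_1=4.0415, r_2=0.5176, r_3=0.5176, r_4=0.5774 — all match ✓
Only this pose fits every beam.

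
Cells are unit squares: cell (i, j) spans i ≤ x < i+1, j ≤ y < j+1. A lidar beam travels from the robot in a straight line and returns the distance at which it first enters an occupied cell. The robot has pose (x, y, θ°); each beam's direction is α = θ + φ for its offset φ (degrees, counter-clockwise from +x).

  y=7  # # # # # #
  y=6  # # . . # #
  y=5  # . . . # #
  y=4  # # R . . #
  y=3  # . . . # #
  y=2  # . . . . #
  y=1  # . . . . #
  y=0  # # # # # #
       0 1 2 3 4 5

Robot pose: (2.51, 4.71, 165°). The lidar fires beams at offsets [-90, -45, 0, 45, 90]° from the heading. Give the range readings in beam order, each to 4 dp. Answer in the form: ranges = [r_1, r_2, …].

ranges = [2.3708, 1.4896, 0.5280, 0.5889, 3.8409]

beam 1: φ=-90°, α=75°
  d=(0.2588,0.9659)  start (2,4)  tX=1.8932 tY=0.3002  stride 1/|dx|=3.8637 1/|dy|=1.0353
    cross y-line → (2,5), t=0.3002
    cross y-line → (2,6), t=1.3355
    cross x-line → (3,6), t=1.8932
    cross y-line → (3,7), t=2.3708 (wall)
  → r_1 = 2.3708
beam 2: φ=-45°, α=120°
  d=(-0.5000,0.8660)  start (2,4)  tX=1.0200 tY=0.3349  stride 1/|dx|=2.0000 1/|dy|=1.1547
    cross y-line → (2,5), t=0.3349
    cross x-line → (1,5), t=1.0200
    cross y-line → (1,6), t=1.4896 (wall)
  → r_2 = 1.4896
beam 3: φ=0°, α=165°
  d=(-0.9659,0.2588)  start (2,4)  tX=0.5280 tY=1.1205  stride 1/|dx|=1.0353 1/|dy|=3.8637
    cross x-line → (1,4), t=0.5280 (wall)
  → r_3 = 0.5280
beam 4: φ=45°, α=210°
  d=(-0.8660,-0.5000)  start (2,4)  tX=0.5889 tY=1.4200  stride 1/|dx|=1.1547 1/|dy|=2.0000
    cross x-line → (1,4), t=0.5889 (wall)
  → r_4 = 0.5889
beam 5: φ=90°, α=255°
  d=(-0.2588,-0.9659)  start (2,4)  tX=1.9705 tY=0.7350  stride 1/|dx|=3.8637 1/|dy|=1.0353
    cross y-line → (2,3), t=0.7350
    cross y-line → (2,2), t=1.7703
    cross x-line → (1,2), t=1.9705
    cross y-line → (1,1), t=2.8056
    cross y-line → (1,0), t=3.8409 (wall)
  → r_5 = 3.8409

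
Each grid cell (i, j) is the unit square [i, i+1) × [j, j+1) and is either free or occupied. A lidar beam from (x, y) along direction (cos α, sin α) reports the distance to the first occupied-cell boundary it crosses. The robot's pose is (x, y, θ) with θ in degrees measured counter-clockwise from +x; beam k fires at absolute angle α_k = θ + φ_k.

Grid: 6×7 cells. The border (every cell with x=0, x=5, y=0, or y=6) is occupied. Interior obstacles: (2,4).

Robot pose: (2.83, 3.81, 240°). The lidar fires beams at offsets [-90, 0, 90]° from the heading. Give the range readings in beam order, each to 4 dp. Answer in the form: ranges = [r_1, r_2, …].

beam 1: φ=-90°, α=150°
  cosα=-0.8660 sinα=0.5000 | (2,3) | tMaxX 0.9584 tMaxY 0.3800 | tΔX 1.1547 tΔY 2.0000
    t=0.3800 [y] (2,4) — stop
  → r_1 = 0.3800
beam 2: φ=0°, α=240°
  cosα=-0.5000 sinα=-0.8660 | (2,3) | tMaxX 1.6600 tMaxY 0.9353 | tΔX 2.0000 tΔY 1.1547
    t=0.9353 [y] (2,2)
    t=1.6600 [x] (1,2)
    t=2.0900 [y] (1,1)
    t=3.2447 [y] (1,0) — stop
  → r_2 = 3.2447
beam 3: φ=90°, α=330°
  cosα=0.8660 sinα=-0.5000 | (2,3) | tMaxX 0.1963 tMaxY 1.6200 | tΔX 1.1547 tΔY 2.0000
    t=0.1963 [x] (3,3)
    t=1.3510 [x] (4,3)
    t=1.6200 [y] (4,2)
    t=2.5057 [x] (5,2) — stop
  → r_3 = 2.5057

ranges = [0.3800, 3.2447, 2.5057]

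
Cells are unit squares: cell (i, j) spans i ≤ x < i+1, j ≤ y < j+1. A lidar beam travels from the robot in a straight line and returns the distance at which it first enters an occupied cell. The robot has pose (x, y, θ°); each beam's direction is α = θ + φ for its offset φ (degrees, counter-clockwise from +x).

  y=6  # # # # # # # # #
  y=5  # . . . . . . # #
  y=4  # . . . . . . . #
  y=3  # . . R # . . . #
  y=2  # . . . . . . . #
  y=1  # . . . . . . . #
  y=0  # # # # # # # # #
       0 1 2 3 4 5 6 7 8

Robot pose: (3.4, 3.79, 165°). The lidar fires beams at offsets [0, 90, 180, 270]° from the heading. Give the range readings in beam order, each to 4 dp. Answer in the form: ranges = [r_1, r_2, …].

beam 1: φ=0°, α=165°
  cosα=-0.9659 sinα=0.2588 | (3,3) | tMaxX 0.4141 tMaxY 0.8114 | tΔX 1.0353 tΔY 3.8637
    t=0.4141 [x] (2,3)
    t=0.8114 [y] (2,4)
    t=1.4494 [x] (1,4)
    t=2.4847 [x] (0,4) — stop
  → r_1 = 2.4847
beam 2: φ=90°, α=255°
  cosα=-0.2588 sinα=-0.9659 | (3,3) | tMaxX 1.5455 tMaxY 0.8179 | tΔX 3.8637 tΔY 1.0353
    t=0.8179 [y] (3,2)
    t=1.5455 [x] (2,2)
    t=1.8531 [y] (2,1)
    t=2.8884 [y] (2,0) — stop
  → r_2 = 2.8884
beam 3: φ=180°, α=345°
  cosα=0.9659 sinα=-0.2588 | (3,3) | tMaxX 0.6212 tMaxY 3.0523 | tΔX 1.0353 tΔY 3.8637
    t=0.6212 [x] (4,3) — stop
  → r_3 = 0.6212
beam 4: φ=270°, α=75°
  cosα=0.2588 sinα=0.9659 | (3,3) | tMaxX 2.3182 tMaxY 0.2174 | tΔX 3.8637 tΔY 1.0353
    t=0.2174 [y] (3,4)
    t=1.2527 [y] (3,5)
    t=2.2880 [y] (3,6) — stop
  → r_4 = 2.2880

ranges = [2.4847, 2.8884, 0.6212, 2.2880]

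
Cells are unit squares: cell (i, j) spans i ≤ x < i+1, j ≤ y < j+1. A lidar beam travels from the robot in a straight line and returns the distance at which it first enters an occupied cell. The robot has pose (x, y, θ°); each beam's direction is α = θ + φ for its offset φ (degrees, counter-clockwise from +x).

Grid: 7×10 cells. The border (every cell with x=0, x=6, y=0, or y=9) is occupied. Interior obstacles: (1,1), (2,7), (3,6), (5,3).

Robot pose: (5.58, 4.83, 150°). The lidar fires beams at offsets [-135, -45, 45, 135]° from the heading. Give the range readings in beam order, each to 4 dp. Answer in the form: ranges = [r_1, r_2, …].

beam 1: φ=-135°, α=15°
  cosα=0.9659 sinα=0.2588 | (5,4) | tMaxX 0.4348 tMaxY 0.6568 | tΔX 1.0353 tΔY 3.8637
    t=0.4348 [x] (6,4) — stop
  → r_1 = 0.4348
beam 2: φ=-45°, α=105°
  cosα=-0.2588 sinα=0.9659 | (5,4) | tMaxX 2.2409 tMaxY 0.1760 | tΔX 3.8637 tΔY 1.0353
    t=0.1760 [y] (5,5)
    t=1.2113 [y] (5,6)
    t=2.2409 [x] (4,6)
    t=2.2465 [y] (4,7)
    t=3.2818 [y] (4,8)
    t=4.3171 [y] (4,9) — stop
  → r_2 = 4.3171
beam 3: φ=45°, α=195°
  cosα=-0.9659 sinα=-0.2588 | (5,4) | tMaxX 0.6005 tMaxY 3.2069 | tΔX 1.0353 tΔY 3.8637
    t=0.6005 [x] (4,4)
    t=1.6357 [x] (3,4)
    t=2.6710 [x] (2,4)
    t=3.2069 [y] (2,3)
    t=3.7063 [x] (1,3)
    t=4.7416 [x] (0,3) — stop
  → r_3 = 4.7416
beam 4: φ=135°, α=285°
  cosα=0.2588 sinα=-0.9659 | (5,4) | tMaxX 1.6228 tMaxY 0.8593 | tΔX 3.8637 tΔY 1.0353
    t=0.8593 [y] (5,3) — stop
  → r_4 = 0.8593

ranges = [0.4348, 4.3171, 4.7416, 0.8593]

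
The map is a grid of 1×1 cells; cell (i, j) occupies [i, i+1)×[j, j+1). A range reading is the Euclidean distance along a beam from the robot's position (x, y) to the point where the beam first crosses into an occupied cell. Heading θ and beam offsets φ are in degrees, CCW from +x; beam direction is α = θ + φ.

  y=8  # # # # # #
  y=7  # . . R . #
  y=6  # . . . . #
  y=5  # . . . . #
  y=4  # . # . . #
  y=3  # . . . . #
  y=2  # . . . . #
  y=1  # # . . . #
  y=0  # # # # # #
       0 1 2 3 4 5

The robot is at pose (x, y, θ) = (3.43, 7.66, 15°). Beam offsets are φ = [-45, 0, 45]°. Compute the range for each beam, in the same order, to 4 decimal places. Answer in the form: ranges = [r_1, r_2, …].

beam 1: φ=-45°, α=330°
  direction (0.8660, -0.5000); cell (3,7); t to first gridline: x 0.6582, y 1.3200 (then +1.1547 / +2.0000)
    (4,7) via x @ 0.6582
    (4,6) via y @ 1.3200
    (5,6) via x @ 1.8129  # hit
  → r_1 = 1.8129
beam 2: φ=0°, α=15°
  direction (0.9659, 0.2588); cell (3,7); t to first gridline: x 0.5901, y 1.3137 (then +1.0353 / +3.8637)
    (4,7) via x @ 0.5901
    (4,8) via y @ 1.3137  # hit
  → r_2 = 1.3137
beam 3: φ=45°, α=60°
  direction (0.5000, 0.8660); cell (3,7); t to first gridline: x 1.1400, y 0.3926 (then +2.0000 / +1.1547)
    (3,8) via y @ 0.3926  # hit
  → r_3 = 0.3926

ranges = [1.8129, 1.3137, 0.3926]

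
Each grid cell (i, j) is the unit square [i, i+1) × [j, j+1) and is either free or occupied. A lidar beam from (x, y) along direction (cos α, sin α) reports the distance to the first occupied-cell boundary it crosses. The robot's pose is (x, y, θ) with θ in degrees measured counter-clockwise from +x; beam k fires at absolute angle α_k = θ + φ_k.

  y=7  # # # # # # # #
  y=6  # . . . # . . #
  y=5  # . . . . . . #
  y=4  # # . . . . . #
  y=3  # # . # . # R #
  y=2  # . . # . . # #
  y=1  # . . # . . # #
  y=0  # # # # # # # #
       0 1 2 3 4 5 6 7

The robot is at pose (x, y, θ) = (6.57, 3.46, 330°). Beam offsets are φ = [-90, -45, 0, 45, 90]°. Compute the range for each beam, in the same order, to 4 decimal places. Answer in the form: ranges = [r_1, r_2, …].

beam 1: φ=-90°, α=240°
  cosα=-0.5000 sinα=-0.8660 | (6,3) | tMaxX 1.1400 tMaxY 0.5312 | tΔX 2.0000 tΔY 1.1547
    t=0.5312 [y] (6,2) — stop
  → r_1 = 0.5312
beam 2: φ=-45°, α=285°
  cosα=0.2588 sinα=-0.9659 | (6,3) | tMaxX 1.6614 tMaxY 0.4762 | tΔX 3.8637 tΔY 1.0353
    t=0.4762 [y] (6,2) — stop
  → r_2 = 0.4762
beam 3: φ=0°, α=330°
  cosα=0.8660 sinα=-0.5000 | (6,3) | tMaxX 0.4965 tMaxY 0.9200 | tΔX 1.1547 tΔY 2.0000
    t=0.4965 [x] (7,3) — stop
  → r_3 = 0.4965
beam 4: φ=45°, α=15°
  cosα=0.9659 sinα=0.2588 | (6,3) | tMaxX 0.4452 tMaxY 2.0864 | tΔX 1.0353 tΔY 3.8637
    t=0.4452 [x] (7,3) — stop
  → r_4 = 0.4452
beam 5: φ=90°, α=60°
  cosα=0.5000 sinα=0.8660 | (6,3) | tMaxX 0.8600 tMaxY 0.6235 | tΔX 2.0000 tΔY 1.1547
    t=0.6235 [y] (6,4)
    t=0.8600 [x] (7,4) — stop
  → r_5 = 0.8600

ranges = [0.5312, 0.4762, 0.4965, 0.4452, 0.8600]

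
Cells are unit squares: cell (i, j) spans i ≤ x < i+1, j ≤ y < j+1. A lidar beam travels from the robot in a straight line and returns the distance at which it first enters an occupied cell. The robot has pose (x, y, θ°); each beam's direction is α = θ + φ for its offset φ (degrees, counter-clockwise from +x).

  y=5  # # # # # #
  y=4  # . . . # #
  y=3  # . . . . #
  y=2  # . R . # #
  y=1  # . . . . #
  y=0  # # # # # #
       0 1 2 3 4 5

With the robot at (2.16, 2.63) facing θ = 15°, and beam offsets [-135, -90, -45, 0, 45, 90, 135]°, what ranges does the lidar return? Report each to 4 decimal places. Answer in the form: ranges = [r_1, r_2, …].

ranges = [1.8822, 1.6875, 3.2600, 2.9402, 2.7366, 2.4536, 1.3395]

beam 1: φ=-135°, α=240°
  cosα=-0.5000 sinα=-0.8660 | (2,2) | tMaxX 0.3200 tMaxY 0.7275 | tΔX 2.0000 tΔY 1.1547
    t=0.3200 [x] (1,2)
    t=0.7275 [y] (1,1)
    t=1.8822 [y] (1,0) — stop
  → r_1 = 1.8822
beam 2: φ=-90°, α=285°
  cosα=0.2588 sinα=-0.9659 | (2,2) | tMaxX 3.2455 tMaxY 0.6522 | tΔX 3.8637 tΔY 1.0353
    t=0.6522 [y] (2,1)
    t=1.6875 [y] (2,0) — stop
  → r_2 = 1.6875
beam 3: φ=-45°, α=330°
  cosα=0.8660 sinα=-0.5000 | (2,2) | tMaxX 0.9699 tMaxY 1.2600 | tΔX 1.1547 tΔY 2.0000
    t=0.9699 [x] (3,2)
    t=1.2600 [y] (3,1)
    t=2.1246 [x] (4,1)
    t=3.2600 [y] (4,0) — stop
  → r_3 = 3.2600
beam 4: φ=0°, α=15°
  cosα=0.9659 sinα=0.2588 | (2,2) | tMaxX 0.8696 tMaxY 1.4296 | tΔX 1.0353 tΔY 3.8637
    t=0.8696 [x] (3,2)
    t=1.4296 [y] (3,3)
    t=1.9049 [x] (4,3)
    t=2.9402 [x] (5,3) — stop
  → r_4 = 2.9402
beam 5: φ=45°, α=60°
  cosα=0.5000 sinα=0.8660 | (2,2) | tMaxX 1.6800 tMaxY 0.4272 | tΔX 2.0000 tΔY 1.1547
    t=0.4272 [y] (2,3)
    t=1.5819 [y] (2,4)
    t=1.6800 [x] (3,4)
    t=2.7366 [y] (3,5) — stop
  → r_5 = 2.7366
beam 6: φ=90°, α=105°
  cosα=-0.2588 sinα=0.9659 | (2,2) | tMaxX 0.6182 tMaxY 0.3831 | tΔX 3.8637 tΔY 1.0353
    t=0.3831 [y] (2,3)
    t=0.6182 [x] (1,3)
    t=1.4183 [y] (1,4)
    t=2.4536 [y] (1,5) — stop
  → r_6 = 2.4536
beam 7: φ=135°, α=150°
  cosα=-0.8660 sinα=0.5000 | (2,2) | tMaxX 0.1848 tMaxY 0.7400 | tΔX 1.1547 tΔY 2.0000
    t=0.1848 [x] (1,2)
    t=0.7400 [y] (1,3)
    t=1.3395 [x] (0,3) — stop
  → r_7 = 1.3395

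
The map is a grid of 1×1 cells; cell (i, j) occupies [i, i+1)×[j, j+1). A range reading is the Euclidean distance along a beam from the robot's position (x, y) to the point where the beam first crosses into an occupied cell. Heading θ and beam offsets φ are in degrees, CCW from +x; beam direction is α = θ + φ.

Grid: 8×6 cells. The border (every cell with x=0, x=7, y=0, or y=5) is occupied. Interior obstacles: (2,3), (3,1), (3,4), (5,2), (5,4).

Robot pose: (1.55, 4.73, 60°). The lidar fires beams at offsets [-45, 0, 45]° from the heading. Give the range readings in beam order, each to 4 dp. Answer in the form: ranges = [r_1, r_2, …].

ranges = [1.0432, 0.3118, 0.2795]

beam 1: φ=-45°, α=15°
  d=(0.9659,0.2588)  start (1,4)  tX=0.4659 tY=1.0432  stride 1/|dx|=1.0353 1/|dy|=3.8637
    cross x-line → (2,4), t=0.4659
    cross y-line → (2,5), t=1.0432 (wall)
  → r_1 = 1.0432
beam 2: φ=0°, α=60°
  d=(0.5000,0.8660)  start (1,4)  tX=0.9000 tY=0.3118  stride 1/|dx|=2.0000 1/|dy|=1.1547
    cross y-line → (1,5), t=0.3118 (wall)
  → r_2 = 0.3118
beam 3: φ=45°, α=105°
  d=(-0.2588,0.9659)  start (1,4)  tX=2.1250 tY=0.2795  stride 1/|dx|=3.8637 1/|dy|=1.0353
    cross y-line → (1,5), t=0.2795 (wall)
  → r_3 = 0.2795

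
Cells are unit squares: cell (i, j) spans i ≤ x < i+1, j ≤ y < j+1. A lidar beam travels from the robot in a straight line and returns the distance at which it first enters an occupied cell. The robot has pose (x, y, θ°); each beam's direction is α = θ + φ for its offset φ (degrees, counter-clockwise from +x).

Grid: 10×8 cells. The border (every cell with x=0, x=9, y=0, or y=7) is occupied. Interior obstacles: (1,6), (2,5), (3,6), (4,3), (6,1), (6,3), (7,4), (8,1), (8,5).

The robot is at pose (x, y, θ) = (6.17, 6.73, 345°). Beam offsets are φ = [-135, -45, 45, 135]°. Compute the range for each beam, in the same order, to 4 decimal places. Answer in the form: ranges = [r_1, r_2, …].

ranges = [5.9698, 1.9976, 0.5400, 0.3118]

beam 1: φ=-135°, α=210°
  direction (-0.8660, -0.5000); cell (6,6); t to first gridline: x 0.1963, y 1.4600 (then +1.1547 / +2.0000)
    (5,6) via x @ 0.1963
    (4,6) via x @ 1.3510
    (4,5) via y @ 1.4600
    (3,5) via x @ 2.5057
    (3,4) via y @ 3.4600
    (2,4) via x @ 3.6604
    (1,4) via x @ 4.8151
    (1,3) via y @ 5.4600
    (0,3) via x @ 5.9698  # hit
  → r_1 = 5.9698
beam 2: φ=-45°, α=300°
  direction (0.5000, -0.8660); cell (6,6); t to first gridline: x 1.6600, y 0.8429 (then +2.0000 / +1.1547)
    (6,5) via y @ 0.8429
    (7,5) via x @ 1.6600
    (7,4) via y @ 1.9976  # hit
  → r_2 = 1.9976
beam 3: φ=45°, α=30°
  direction (0.8660, 0.5000); cell (6,6); t to first gridline: x 0.9584, y 0.5400 (then +1.1547 / +2.0000)
    (6,7) via y @ 0.5400  # hit
  → r_3 = 0.5400
beam 4: φ=135°, α=120°
  direction (-0.5000, 0.8660); cell (6,6); t to first gridline: x 0.3400, y 0.3118 (then +2.0000 / +1.1547)
    (6,7) via y @ 0.3118  # hit
  → r_4 = 0.3118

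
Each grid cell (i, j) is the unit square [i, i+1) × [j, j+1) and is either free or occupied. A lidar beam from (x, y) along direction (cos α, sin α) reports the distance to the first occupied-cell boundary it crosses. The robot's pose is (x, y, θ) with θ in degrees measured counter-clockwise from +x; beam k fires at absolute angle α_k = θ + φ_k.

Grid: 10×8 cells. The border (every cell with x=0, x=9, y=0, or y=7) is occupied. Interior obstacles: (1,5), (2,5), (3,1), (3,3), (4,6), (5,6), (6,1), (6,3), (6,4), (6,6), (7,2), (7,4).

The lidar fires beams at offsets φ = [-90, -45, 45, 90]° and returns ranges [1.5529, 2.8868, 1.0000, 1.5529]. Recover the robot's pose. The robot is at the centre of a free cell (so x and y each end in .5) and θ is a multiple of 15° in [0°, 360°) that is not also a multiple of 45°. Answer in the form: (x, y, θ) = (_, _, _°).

(x, y, θ) = (3.5, 5.5, 15°)

The pose lattice has 36·16 = 576 candidates. Test each by forward raycasting.
  (6.5, 2.5, 30°): beam 1 = 0.5774 ≠ 1.5529 ✗
  (5.5, 4.5, 120°): beam 1 = 0.5774 ≠ 1.5529 ✗
  (5.5, 5.5, 165°): beam 1 = 0.5176 ≠ 1.5529 ✗
  (5.5, 2.5, 15°): beam 2 = 1.0000 ≠ 2.8868 ✗
  (5.5, 5.5, 150°): beam 1 = 0.5774 ≠ 1.5529 ✗
  …
  (3.5, 5.5, 15°): r_1=1.5529, r_2=2.8868, r_3=1.0000, r_4=1.5529 — all match ✓
No second candidate reproduces the full scan.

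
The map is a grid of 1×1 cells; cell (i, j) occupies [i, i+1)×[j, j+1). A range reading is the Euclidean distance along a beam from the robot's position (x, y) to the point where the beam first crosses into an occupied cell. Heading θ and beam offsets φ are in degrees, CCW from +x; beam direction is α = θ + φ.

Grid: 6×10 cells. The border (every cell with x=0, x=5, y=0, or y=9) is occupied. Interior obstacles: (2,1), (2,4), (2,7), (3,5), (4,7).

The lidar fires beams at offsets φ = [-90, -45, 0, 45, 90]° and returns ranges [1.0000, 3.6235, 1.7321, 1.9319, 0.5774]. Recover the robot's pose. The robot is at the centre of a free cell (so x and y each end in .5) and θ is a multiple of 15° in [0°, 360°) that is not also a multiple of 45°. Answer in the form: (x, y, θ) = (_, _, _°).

Candidates: 27 free-cell centres × 16 headings = 432 poses. Raycast each; keep the one whose scan matches to 4 dp.
  (4.5, 1.5, 120°): beam 1 = 0.5774 ≠ 1.0000 ✗
  (4.5, 4.5, 105°): beam 1 = 0.5176 ≠ 1.0000 ✗
  (4.5, 4.5, 330°): beam 1 = 3.0000 ≠ 1.0000 ✗
  (4.5, 5.5, 240°): beam 1 = 0.5774 ≠ 1.0000 ✗
  (2.5, 2.5, 345°): beam 1 = 0.5176 ≠ 1.0000 ✗
  …
  (1.5, 2.5, 60°): r_1=1.0000, r_2=3.6235, r_3=1.7321, r_4=1.9319, r_5=0.5774 — all match ✓
Unique over the lattice → pose = (1.5, 2.5, 60°).

(x, y, θ) = (1.5, 2.5, 60°)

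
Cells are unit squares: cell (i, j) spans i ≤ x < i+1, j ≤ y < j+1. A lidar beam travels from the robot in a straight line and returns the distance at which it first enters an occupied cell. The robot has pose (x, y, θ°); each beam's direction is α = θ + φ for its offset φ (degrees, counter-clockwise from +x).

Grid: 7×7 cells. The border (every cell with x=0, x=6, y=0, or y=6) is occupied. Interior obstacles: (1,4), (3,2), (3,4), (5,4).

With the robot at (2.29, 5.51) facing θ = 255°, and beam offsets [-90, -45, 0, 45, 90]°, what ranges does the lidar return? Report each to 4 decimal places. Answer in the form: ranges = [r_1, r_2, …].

ranges = [1.3355, 1.0200, 1.1205, 1.4200, 2.8056]

beam 1: φ=-90°, α=165°
  d=(-0.9659,0.2588)  start (2,5)  tX=0.3002 tY=1.8932  stride 1/|dx|=1.0353 1/|dy|=3.8637
    cross x-line → (1,5), t=0.3002
    cross x-line → (0,5), t=1.3355 (wall)
  → r_1 = 1.3355
beam 2: φ=-45°, α=210°
  d=(-0.8660,-0.5000)  start (2,5)  tX=0.3349 tY=1.0200  stride 1/|dx|=1.1547 1/|dy|=2.0000
    cross x-line → (1,5), t=0.3349
    cross y-line → (1,4), t=1.0200 (wall)
  → r_2 = 1.0200
beam 3: φ=0°, α=255°
  d=(-0.2588,-0.9659)  start (2,5)  tX=1.1205 tY=0.5280  stride 1/|dx|=3.8637 1/|dy|=1.0353
    cross y-line → (2,4), t=0.5280
    cross x-line → (1,4), t=1.1205 (wall)
  → r_3 = 1.1205
beam 4: φ=45°, α=300°
  d=(0.5000,-0.8660)  start (2,5)  tX=1.4200 tY=0.5889  stride 1/|dx|=2.0000 1/|dy|=1.1547
    cross y-line → (2,4), t=0.5889
    cross x-line → (3,4), t=1.4200 (wall)
  → r_4 = 1.4200
beam 5: φ=90°, α=345°
  d=(0.9659,-0.2588)  start (2,5)  tX=0.7350 tY=1.9705  stride 1/|dx|=1.0353 1/|dy|=3.8637
    cross x-line → (3,5), t=0.7350
    cross x-line → (4,5), t=1.7703
    cross y-line → (4,4), t=1.9705
    cross x-line → (5,4), t=2.8056 (wall)
  → r_5 = 2.8056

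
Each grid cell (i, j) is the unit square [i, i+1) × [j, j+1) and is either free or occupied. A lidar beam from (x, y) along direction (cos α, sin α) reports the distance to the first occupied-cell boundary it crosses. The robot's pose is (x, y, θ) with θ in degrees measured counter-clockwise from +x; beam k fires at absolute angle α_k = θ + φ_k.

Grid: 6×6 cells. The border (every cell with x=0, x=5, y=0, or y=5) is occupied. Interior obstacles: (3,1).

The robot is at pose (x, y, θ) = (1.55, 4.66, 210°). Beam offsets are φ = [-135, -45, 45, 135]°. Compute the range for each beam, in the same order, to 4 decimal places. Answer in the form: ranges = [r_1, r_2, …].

ranges = [0.3520, 0.5694, 2.1250, 3.5717]

beam 1: φ=-135°, α=75°
  d=(0.2588,0.9659)  start (1,4)  tX=1.7387 tY=0.3520  stride 1/|dx|=3.8637 1/|dy|=1.0353
    cross y-line → (1,5), t=0.3520 (wall)
  → r_1 = 0.3520
beam 2: φ=-45°, α=165°
  d=(-0.9659,0.2588)  start (1,4)  tX=0.5694 tY=1.3137  stride 1/|dx|=1.0353 1/|dy|=3.8637
    cross x-line → (0,4), t=0.5694 (wall)
  → r_2 = 0.5694
beam 3: φ=45°, α=255°
  d=(-0.2588,-0.9659)  start (1,4)  tX=2.1250 tY=0.6833  stride 1/|dx|=3.8637 1/|dy|=1.0353
    cross y-line → (1,3), t=0.6833
    cross y-line → (1,2), t=1.7186
    cross x-line → (0,2), t=2.1250 (wall)
  → r_3 = 2.1250
beam 4: φ=135°, α=345°
  d=(0.9659,-0.2588)  start (1,4)  tX=0.4659 tY=2.5500  stride 1/|dx|=1.0353 1/|dy|=3.8637
    cross x-line → (2,4), t=0.4659
    cross x-line → (3,4), t=1.5012
    cross x-line → (4,4), t=2.5364
    cross y-line → (4,3), t=2.5500
    cross x-line → (5,3), t=3.5717 (wall)
  → r_4 = 3.5717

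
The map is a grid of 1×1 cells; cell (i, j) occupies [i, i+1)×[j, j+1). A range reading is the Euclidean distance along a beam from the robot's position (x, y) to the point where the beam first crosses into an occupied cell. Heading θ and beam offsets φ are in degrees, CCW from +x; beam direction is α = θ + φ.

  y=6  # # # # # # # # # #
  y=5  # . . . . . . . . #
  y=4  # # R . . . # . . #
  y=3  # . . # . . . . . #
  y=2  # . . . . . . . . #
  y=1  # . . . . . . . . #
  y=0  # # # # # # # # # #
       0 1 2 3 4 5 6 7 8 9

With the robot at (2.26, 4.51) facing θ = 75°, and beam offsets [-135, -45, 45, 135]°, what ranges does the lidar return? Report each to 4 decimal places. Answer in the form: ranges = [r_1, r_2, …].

beam 1: φ=-135°, α=300°
  d=(0.5000,-0.8660)  start (2,4)  tX=1.4800 tY=0.5889  stride 1/|dx|=2.0000 1/|dy|=1.1547
    cross y-line → (2,3), t=0.5889
    cross x-line → (3,3), t=1.4800 (wall)
  → r_1 = 1.4800
beam 2: φ=-45°, α=30°
  d=(0.8660,0.5000)  start (2,4)  tX=0.8545 tY=0.9800  stride 1/|dx|=1.1547 1/|dy|=2.0000
    cross x-line → (3,4), t=0.8545
    cross y-line → (3,5), t=0.9800
    cross x-line → (4,5), t=2.0092
    cross y-line → (4,6), t=2.9800 (wall)
  → r_2 = 2.9800
beam 3: φ=45°, α=120°
  d=(-0.5000,0.8660)  start (2,4)  tX=0.5200 tY=0.5658  stride 1/|dx|=2.0000 1/|dy|=1.1547
    cross x-line → (1,4), t=0.5200 (wall)
  → r_3 = 0.5200
beam 4: φ=135°, α=210°
  d=(-0.8660,-0.5000)  start (2,4)  tX=0.3002 tY=1.0200  stride 1/|dx|=1.1547 1/|dy|=2.0000
    cross x-line → (1,4), t=0.3002 (wall)
  → r_4 = 0.3002

ranges = [1.4800, 2.9800, 0.5200, 0.3002]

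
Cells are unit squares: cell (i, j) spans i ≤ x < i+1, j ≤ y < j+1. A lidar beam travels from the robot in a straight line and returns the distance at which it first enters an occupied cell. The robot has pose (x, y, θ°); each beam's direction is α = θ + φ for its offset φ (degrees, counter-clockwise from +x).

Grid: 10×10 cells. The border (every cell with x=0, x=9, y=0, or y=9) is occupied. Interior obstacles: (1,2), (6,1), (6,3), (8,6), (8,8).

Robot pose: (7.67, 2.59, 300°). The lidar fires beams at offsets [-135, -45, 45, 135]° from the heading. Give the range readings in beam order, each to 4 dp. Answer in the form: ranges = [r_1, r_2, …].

ranges = [1.5841, 1.6461, 1.3769, 3.5303]

beam 1: φ=-135°, α=165°
  d=(-0.9659,0.2588)  start (7,2)  tX=0.6936 tY=1.5841  stride 1/|dx|=1.0353 1/|dy|=3.8637
    cross x-line → (6,2), t=0.6936
    cross y-line → (6,3), t=1.5841 (wall)
  → r_1 = 1.5841
beam 2: φ=-45°, α=255°
  d=(-0.2588,-0.9659)  start (7,2)  tX=2.5887 tY=0.6108  stride 1/|dx|=3.8637 1/|dy|=1.0353
    cross y-line → (7,1), t=0.6108
    cross y-line → (7,0), t=1.6461 (wall)
  → r_2 = 1.6461
beam 3: φ=45°, α=345°
  d=(0.9659,-0.2588)  start (7,2)  tX=0.3416 tY=2.2796  stride 1/|dx|=1.0353 1/|dy|=3.8637
    cross x-line → (8,2), t=0.3416
    cross x-line → (9,2), t=1.3769 (wall)
  → r_3 = 1.3769
beam 4: φ=135°, α=75°
  d=(0.2588,0.9659)  start (7,2)  tX=1.2750 tY=0.4245  stride 1/|dx|=3.8637 1/|dy|=1.0353
    cross y-line → (7,3), t=0.4245
    cross x-line → (8,3), t=1.2750
    cross y-line → (8,4), t=1.4597
    cross y-line → (8,5), t=2.4950
    cross y-line → (8,6), t=3.5303 (wall)
  → r_4 = 3.5303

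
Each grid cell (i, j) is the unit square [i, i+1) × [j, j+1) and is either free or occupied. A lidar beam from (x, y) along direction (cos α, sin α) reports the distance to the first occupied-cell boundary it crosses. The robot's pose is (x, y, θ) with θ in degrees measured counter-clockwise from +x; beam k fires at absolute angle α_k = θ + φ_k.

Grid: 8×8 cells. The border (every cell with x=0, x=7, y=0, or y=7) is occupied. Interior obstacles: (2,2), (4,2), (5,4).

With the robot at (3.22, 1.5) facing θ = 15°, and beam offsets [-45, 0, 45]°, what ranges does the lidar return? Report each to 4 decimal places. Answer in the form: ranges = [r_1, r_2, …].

ranges = [1.0000, 3.9133, 1.5600]

beam 1: φ=-45°, α=330°
  cosα=0.8660 sinα=-0.5000 | (3,1) | tMaxX 0.9007 tMaxY 1.0000 | tΔX 1.1547 tΔY 2.0000
    t=0.9007 [x] (4,1)
    t=1.0000 [y] (4,0) — stop
  → r_1 = 1.0000
beam 2: φ=0°, α=15°
  cosα=0.9659 sinα=0.2588 | (3,1) | tMaxX 0.8075 tMaxY 1.9319 | tΔX 1.0353 tΔY 3.8637
    t=0.8075 [x] (4,1)
    t=1.8428 [x] (5,1)
    t=1.9319 [y] (5,2)
    t=2.8781 [x] (6,2)
    t=3.9133 [x] (7,2) — stop
  → r_2 = 3.9133
beam 3: φ=45°, α=60°
  cosα=0.5000 sinα=0.8660 | (3,1) | tMaxX 1.5600 tMaxY 0.5774 | tΔX 2.0000 tΔY 1.1547
    t=0.5774 [y] (3,2)
    t=1.5600 [x] (4,2) — stop
  → r_3 = 1.5600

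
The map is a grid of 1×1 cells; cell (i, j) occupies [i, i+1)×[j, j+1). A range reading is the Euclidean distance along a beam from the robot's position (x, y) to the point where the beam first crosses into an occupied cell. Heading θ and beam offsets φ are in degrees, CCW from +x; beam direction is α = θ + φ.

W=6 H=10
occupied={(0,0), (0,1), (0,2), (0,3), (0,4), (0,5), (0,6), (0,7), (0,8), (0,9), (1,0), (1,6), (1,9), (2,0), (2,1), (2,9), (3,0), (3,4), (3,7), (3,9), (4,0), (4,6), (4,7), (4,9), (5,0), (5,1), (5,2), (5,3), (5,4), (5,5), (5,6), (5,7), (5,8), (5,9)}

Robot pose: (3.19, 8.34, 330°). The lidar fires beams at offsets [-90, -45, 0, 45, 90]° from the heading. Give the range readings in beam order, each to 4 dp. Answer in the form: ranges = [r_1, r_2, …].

beam 1: φ=-90°, α=240°
  direction (-0.5000, -0.8660); cell (3,8); t to first gridline: x 0.3800, y 0.3926 (then +2.0000 / +1.1547)
    (2,8) via x @ 0.3800
    (2,7) via y @ 0.3926
    (2,6) via y @ 1.5473
    (1,6) via x @ 2.3800  # hit
  → r_1 = 2.3800
beam 2: φ=-45°, α=285°
  direction (0.2588, -0.9659); cell (3,8); t to first gridline: x 3.1296, y 0.3520 (then +3.8637 / +1.0353)
    (3,7) via y @ 0.3520  # hit
  → r_2 = 0.3520
beam 3: φ=0°, α=330°
  direction (0.8660, -0.5000); cell (3,8); t to first gridline: x 0.9353, y 0.6800 (then +1.1547 / +2.0000)
    (3,7) via y @ 0.6800  # hit
  → r_3 = 0.6800
beam 4: φ=45°, α=15°
  direction (0.9659, 0.2588); cell (3,8); t to first gridline: x 0.8386, y 2.5500 (then +1.0353 / +3.8637)
    (4,8) via x @ 0.8386
    (5,8) via x @ 1.8738  # hit
  → r_4 = 1.8738
beam 5: φ=90°, α=60°
  direction (0.5000, 0.8660); cell (3,8); t to first gridline: x 1.6200, y 0.7621 (then +2.0000 / +1.1547)
    (3,9) via y @ 0.7621  # hit
  → r_5 = 0.7621

ranges = [2.3800, 0.3520, 0.6800, 1.8738, 0.7621]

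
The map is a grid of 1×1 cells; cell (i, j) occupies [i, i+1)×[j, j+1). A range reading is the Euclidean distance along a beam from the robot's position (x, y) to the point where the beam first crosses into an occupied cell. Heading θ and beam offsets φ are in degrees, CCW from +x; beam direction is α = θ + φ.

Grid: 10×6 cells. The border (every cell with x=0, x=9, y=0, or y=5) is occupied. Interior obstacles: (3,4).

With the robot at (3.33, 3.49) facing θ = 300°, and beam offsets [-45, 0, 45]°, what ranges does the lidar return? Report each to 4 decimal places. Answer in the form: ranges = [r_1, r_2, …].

beam 1: φ=-45°, α=255°
  dir = (cos 255°, sin 255°) = (-0.2588, -0.9659); from cell (3,3)
  next x-line at t=1.2750, next y-line at t=0.5073; Δt_x=3.8637, Δt_y=1.0353
    y: enter (3,2) at t=0.5073
    x: enter (2,2) at t=1.2750
    y: enter (2,1) at t=1.5426
    y: enter (2,0) at t=2.5778 ← occupied
  → r_1 = 2.5778
beam 2: φ=0°, α=300°
  dir = (cos 300°, sin 300°) = (0.5000, -0.8660); from cell (3,3)
  next x-line at t=1.3400, next y-line at t=0.5658; Δt_x=2.0000, Δt_y=1.1547
    y: enter (3,2) at t=0.5658
    x: enter (4,2) at t=1.3400
    y: enter (4,1) at t=1.7205
    y: enter (4,0) at t=2.8752 ← occupied
  → r_2 = 2.8752
beam 3: φ=45°, α=345°
  dir = (cos 345°, sin 345°) = (0.9659, -0.2588); from cell (3,3)
  next x-line at t=0.6936, next y-line at t=1.8932; Δt_x=1.0353, Δt_y=3.8637
    x: enter (4,3) at t=0.6936
    x: enter (5,3) at t=1.7289
    y: enter (5,2) at t=1.8932
    x: enter (6,2) at t=2.7642
    x: enter (7,2) at t=3.7995
    x: enter (8,2) at t=4.8347
    y: enter (8,1) at t=5.7569
    x: enter (9,1) at t=5.8700 ← occupied
  → r_3 = 5.8700

ranges = [2.5778, 2.8752, 5.8700]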